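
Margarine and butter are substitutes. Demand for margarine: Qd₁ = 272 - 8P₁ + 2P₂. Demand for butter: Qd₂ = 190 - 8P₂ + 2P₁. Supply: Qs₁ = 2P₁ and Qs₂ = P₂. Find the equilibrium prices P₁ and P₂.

P₁ = 1414/43, P₂ = 1222/43

Market 1: 272 - 8P₁ + 2P₂ = 2P₁ → 10P₁ - 2P₂ = 272.
Market 2: 9P₂ - 2P₁ = 190.
Eliminating P₂: 9×(1) + 2×(2) gives 86P₁ = 2828, so P₁ = 1414/43.
Back-substitute into (2): P₂ = (190 + 2×1414/43) / 9 = 1222/43.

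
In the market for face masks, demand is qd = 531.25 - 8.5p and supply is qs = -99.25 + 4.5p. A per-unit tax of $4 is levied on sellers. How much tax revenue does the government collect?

Tax revenue = 5576/13

Pre-tax equilibrium: p* = 48.5, q* = 119.
Tax on sellers shifts supply to qs = -99.25 + 4.5(p − 4) = -117.25 + 4.5p.
531.25 - 8.5p = -117.25 + 4.5p gives buyer price pb = 1297/26; sellers receive ps = 1297/26 − 4 = 1193/26.
New quantity: q = 531.25 − 8.5(1297/26) = 1394/13.
Revenue = 4 × 1394/13 = 5576/13.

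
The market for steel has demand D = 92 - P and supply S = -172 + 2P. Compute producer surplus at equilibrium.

Equilibrium: 92 - P = -172 + 2P gives P* = 88, Q* = 4.
Supply starts at P = 86 (where S = 0).
PS = ½(88 − 86)(4) = 4.

Producer surplus = 4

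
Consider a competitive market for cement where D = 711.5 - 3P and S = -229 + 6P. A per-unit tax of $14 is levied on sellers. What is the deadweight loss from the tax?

Pre-tax equilibrium: P* = 104.5, Q* = 398.
Tax on sellers shifts supply to S = -229 + 6(P − 14) = -313 + 6P.
711.5 - 3P = -313 + 6P gives buyer price Pb = 683/6; sellers receive Ps = 683/6 − 14 = 599/6.
New quantity: Q = 711.5 − 3(683/6) = 370.
DWL = ½ × 14 × (398 − 370) = 196.

Deadweight loss = 196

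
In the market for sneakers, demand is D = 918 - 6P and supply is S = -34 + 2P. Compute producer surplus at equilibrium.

Producer surplus = 10404

Equilibrium: 918 - 6P = -34 + 2P gives P* = 119, Q* = 204.
Supply starts at P = 17 (where S = 0).
PS = ½(119 − 17)(204) = 10404.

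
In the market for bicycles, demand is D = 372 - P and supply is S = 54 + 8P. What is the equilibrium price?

P* = 106/3

Set D = S: 372 - P = 54 + 8P.
318 = 9P, so P* = 106/3.
Q* = 372 − 1(106/3) = 1010/3.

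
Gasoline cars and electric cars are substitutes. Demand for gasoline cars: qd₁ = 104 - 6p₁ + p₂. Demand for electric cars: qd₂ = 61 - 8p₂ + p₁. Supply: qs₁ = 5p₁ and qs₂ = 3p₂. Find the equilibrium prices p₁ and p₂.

Market 1: 104 - 6p₁ + p₂ = 5p₁ → 11p₁ - p₂ = 104.
Market 2: 11p₂ - p₁ = 61.
Eliminating p₂: 11×(1) + 1×(2) gives 120p₁ = 1205, so p₁ = 241/24.
Back-substitute into (2): p₂ = (61 + 1×241/24) / 11 = 155/24.

p₁ = 241/24, p₂ = 155/24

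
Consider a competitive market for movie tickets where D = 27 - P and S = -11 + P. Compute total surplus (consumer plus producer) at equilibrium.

Total surplus = 64

Equilibrium: 27 - P = -11 + P gives P* = 19, Q* = 8.
Demand choke price: P = 27; supply starts at P = 11.
CS = ½(27 − 19)(8) = 32; PS = ½(19 − 11)(8) = 32.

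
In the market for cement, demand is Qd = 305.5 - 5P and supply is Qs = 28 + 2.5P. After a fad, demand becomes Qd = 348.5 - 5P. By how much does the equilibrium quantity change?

ΔQ = 43/3

Original equilibrium: P* = 37, Q* = 120.5.
New equilibrium: 348.5 - 5P = 28 + 2.5P, so 320.5 = 7.5P and P' = 641/15; Q' = 348.5 − 5(641/15) = 809/6.
Change in quantity: 809/6 − 120.5 = 43/3.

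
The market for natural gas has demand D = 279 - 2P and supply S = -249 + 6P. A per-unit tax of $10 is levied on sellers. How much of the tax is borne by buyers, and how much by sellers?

Buyers bear $7.5, sellers bear $2.5

Pre-tax equilibrium: P* = 66, Q* = 147.
Tax on sellers shifts supply to S = -249 + 6(P − 10) = -309 + 6P.
279 - 2P = -309 + 6P gives buyer price Pb = 73.5; sellers receive Ps = 73.5 − 10 = 63.5.
New quantity: Q = 279 − 2(73.5) = 132.
Buyer burden = 73.5 − 66 = 7.5; seller burden = 66 − 63.5 = 2.5.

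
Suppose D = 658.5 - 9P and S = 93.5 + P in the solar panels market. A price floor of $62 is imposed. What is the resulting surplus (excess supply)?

Surplus = 55

Equilibrium price would be P* = 56.5, so the floor at 62 binds.
At P = 62: D = 100.5, S = 155.5.
Surplus = 155.5 − 100.5 = 55.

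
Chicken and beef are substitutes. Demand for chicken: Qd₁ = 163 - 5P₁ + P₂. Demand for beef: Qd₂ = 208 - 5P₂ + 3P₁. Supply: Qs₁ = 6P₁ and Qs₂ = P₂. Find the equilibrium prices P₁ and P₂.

Market 1: 163 - 5P₁ + P₂ = 6P₁ → 11P₁ - P₂ = 163.
Market 2: 6P₂ - 3P₁ = 208.
Eliminating P₂: 6×(1) + 1×(2) gives 63P₁ = 1186, so P₁ = 1186/63.
Back-substitute into (2): P₂ = (208 + 3×1186/63) / 6 = 2777/63.

P₁ = 1186/63, P₂ = 2777/63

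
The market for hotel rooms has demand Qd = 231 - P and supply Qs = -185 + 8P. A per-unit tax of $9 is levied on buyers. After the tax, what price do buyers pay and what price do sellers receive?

Pre-tax equilibrium: P* = 416/9, Q* = 1663/9.
Tax on buyers shifts demand to Qd = 231 − 1(P + 9) = 222 - P.
222 - P = -185 + 8P gives seller price Ps = 407/9; buyers pay Pb = 407/9 + 9 = 488/9.
New quantity: Q = 231 − 1(488/9) = 1591/9.

Buyers pay 488/9, sellers receive 407/9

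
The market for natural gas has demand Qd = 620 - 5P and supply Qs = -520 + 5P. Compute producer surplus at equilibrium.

Equilibrium: 620 - 5P = -520 + 5P gives P* = 114, Q* = 50.
Supply starts at P = 104 (where Qs = 0).
PS = ½(114 − 104)(50) = 250.

Producer surplus = 250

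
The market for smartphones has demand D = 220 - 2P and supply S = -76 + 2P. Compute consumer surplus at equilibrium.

Equilibrium: 220 - 2P = -76 + 2P gives P* = 74, Q* = 72.
Demand choke price (D = 0): P = 110.
CS = ½(110 − 74)(72) = 1296.

Consumer surplus = 1296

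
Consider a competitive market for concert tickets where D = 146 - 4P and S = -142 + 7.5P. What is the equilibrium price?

P* = 576/23

Set D = S: 146 - 4P = -142 + 7.5P.
288 = 11.5P, so P* = 576/23.
Q* = 146 − 4(576/23) = 1054/23.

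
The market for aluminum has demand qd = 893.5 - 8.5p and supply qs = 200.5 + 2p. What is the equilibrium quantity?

Set qd = qs: 893.5 - 8.5p = 200.5 + 2p.
693 = 10.5p, so p* = 66.
q* = 893.5 − 8.5(66) = 332.5.

q* = 332.5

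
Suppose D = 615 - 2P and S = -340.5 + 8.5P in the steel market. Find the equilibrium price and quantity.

Set D = S: 615 - 2P = -340.5 + 8.5P.
955.5 = 10.5P, so P* = 91.
Q* = 615 − 2(91) = 433.

P* = 91, Q* = 433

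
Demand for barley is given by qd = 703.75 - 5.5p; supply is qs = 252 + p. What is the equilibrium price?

Set qd = qs: 703.75 - 5.5p = 252 + p.
451.75 = 6.5p, so p* = 69.5.
q* = 703.75 − 5.5(69.5) = 321.5.

p* = 69.5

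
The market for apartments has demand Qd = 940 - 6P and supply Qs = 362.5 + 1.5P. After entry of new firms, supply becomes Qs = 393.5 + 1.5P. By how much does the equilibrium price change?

ΔP = -62/15

Original equilibrium: P* = 77, Q* = 478.
New equilibrium: 940 - 6P = 393.5 + 1.5P, so 546.5 = 7.5P and P' = 1093/15; Q' = 940 − 6(1093/15) = 502.8.
Change in price: 1093/15 − 77 = -62/15.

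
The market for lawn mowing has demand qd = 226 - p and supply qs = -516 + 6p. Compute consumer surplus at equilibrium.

Equilibrium: 226 - p = -516 + 6p gives p* = 106, q* = 120.
Demand choke price (qd = 0): p = 226.
CS = ½(226 − 106)(120) = 7200.

Consumer surplus = 7200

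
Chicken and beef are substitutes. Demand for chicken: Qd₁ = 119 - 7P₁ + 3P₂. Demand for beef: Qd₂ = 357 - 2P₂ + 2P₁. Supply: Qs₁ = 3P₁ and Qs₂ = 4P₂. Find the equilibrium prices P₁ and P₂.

P₁ = 595/18, P₂ = 1904/27

Market 1: 119 - 7P₁ + 3P₂ = 3P₁ → 10P₁ - 3P₂ = 119.
Market 2: 6P₂ - 2P₁ = 357.
Eliminating P₂: 6×(1) + 3×(2) gives 54P₁ = 1785, so P₁ = 595/18.
Back-substitute into (2): P₂ = (357 + 2×595/18) / 6 = 1904/27.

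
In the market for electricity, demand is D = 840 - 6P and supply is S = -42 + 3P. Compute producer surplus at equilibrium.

Equilibrium: 840 - 6P = -42 + 3P gives P* = 98, Q* = 252.
Supply starts at P = 14 (where S = 0).
PS = ½(98 − 14)(252) = 10584.

Producer surplus = 10584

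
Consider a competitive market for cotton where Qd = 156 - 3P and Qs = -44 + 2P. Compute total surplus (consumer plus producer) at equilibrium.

Equilibrium: 156 - 3P = -44 + 2P gives P* = 40, Q* = 36.
Demand choke price: P = 52; supply starts at P = 22.
CS = ½(52 − 40)(36) = 216; PS = ½(40 − 22)(36) = 324.

Total surplus = 540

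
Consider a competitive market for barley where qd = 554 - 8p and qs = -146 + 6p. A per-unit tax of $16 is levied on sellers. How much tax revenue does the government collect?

Tax revenue = 11104/7

Pre-tax equilibrium: p* = 50, q* = 154.
Tax on sellers shifts supply to qs = -146 + 6(p − 16) = -242 + 6p.
554 - 8p = -242 + 6p gives buyer price pb = 398/7; sellers receive ps = 398/7 − 16 = 286/7.
New quantity: q = 554 − 8(398/7) = 694/7.
Revenue = 16 × 694/7 = 11104/7.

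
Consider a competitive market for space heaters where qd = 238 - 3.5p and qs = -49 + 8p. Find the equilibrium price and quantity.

p* = 574/23, q* = 3465/23

Set qd = qs: 238 - 3.5p = -49 + 8p.
287 = 11.5p, so p* = 574/23.
q* = 238 − 3.5(574/23) = 3465/23.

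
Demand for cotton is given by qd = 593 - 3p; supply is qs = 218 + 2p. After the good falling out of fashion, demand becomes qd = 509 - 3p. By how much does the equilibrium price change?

Δp = -16.8

Original equilibrium: p* = 75, q* = 368.
New equilibrium: 509 - 3p = 218 + 2p, so 291 = 5p and p' = 58.2; q' = 509 − 3(58.2) = 334.4.
Change in price: 58.2 − 75 = -16.8.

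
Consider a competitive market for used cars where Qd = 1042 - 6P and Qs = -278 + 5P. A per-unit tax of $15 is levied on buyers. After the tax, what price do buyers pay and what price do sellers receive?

Pre-tax equilibrium: P* = 120, Q* = 322.
Tax on buyers shifts demand to Qd = 1042 − 6(P + 15) = 952 - 6P.
952 - 6P = -278 + 5P gives seller price Ps = 1230/11; buyers pay Pb = 1230/11 + 15 = 1395/11.
New quantity: Q = 1042 − 6(1395/11) = 3092/11.

Buyers pay 1395/11, sellers receive 1230/11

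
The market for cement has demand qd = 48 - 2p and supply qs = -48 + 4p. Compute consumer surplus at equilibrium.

Equilibrium: 48 - 2p = -48 + 4p gives p* = 16, q* = 16.
Demand choke price (qd = 0): p = 24.
CS = ½(24 − 16)(16) = 64.

Consumer surplus = 64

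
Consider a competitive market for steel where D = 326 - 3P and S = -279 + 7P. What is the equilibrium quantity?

Set D = S: 326 - 3P = -279 + 7P.
605 = 10P, so P* = 60.5.
Q* = 326 − 3(60.5) = 144.5.

Q* = 144.5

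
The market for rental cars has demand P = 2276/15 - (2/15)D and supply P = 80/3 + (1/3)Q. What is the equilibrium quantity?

Q* = 268

Set the two price expressions equal: 2276/15 - (2/15)Q = 80/3 + (1/3)Q.
1876/15 = (7/15)Q, so Q* = 268.
P* = 2276/15 − (2/15)(268) = 116.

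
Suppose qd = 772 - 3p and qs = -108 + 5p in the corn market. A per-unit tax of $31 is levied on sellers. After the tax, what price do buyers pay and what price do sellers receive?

Pre-tax equilibrium: p* = 110, q* = 442.
Tax on sellers shifts supply to qs = -108 + 5(p − 31) = -263 + 5p.
772 - 3p = -263 + 5p gives buyer price pb = 129.375; sellers receive ps = 129.375 − 31 = 98.375.
New quantity: q = 772 − 3(129.375) = 383.875.

Buyers pay $129.375, sellers receive $98.375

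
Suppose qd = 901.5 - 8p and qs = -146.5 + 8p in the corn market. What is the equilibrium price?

p* = 65.5

Set qd = qs: 901.5 - 8p = -146.5 + 8p.
1048 = 16p, so p* = 65.5.
q* = 901.5 − 8(65.5) = 377.5.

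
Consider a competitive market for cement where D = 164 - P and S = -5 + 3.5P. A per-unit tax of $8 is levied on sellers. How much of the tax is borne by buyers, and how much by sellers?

Pre-tax equilibrium: P* = 338/9, Q* = 1138/9.
Tax on sellers shifts supply to S = -5 + 3.5(P − 8) = -33 + 3.5P.
164 - P = -33 + 3.5P gives buyer price Pb = 394/9; sellers receive Ps = 394/9 − 8 = 322/9.
New quantity: Q = 164 − 1(394/9) = 1082/9.
Buyer burden = 394/9 − 338/9 = 56/9; seller burden = 338/9 − 322/9 = 16/9.

Buyers bear 56/9, sellers bear 16/9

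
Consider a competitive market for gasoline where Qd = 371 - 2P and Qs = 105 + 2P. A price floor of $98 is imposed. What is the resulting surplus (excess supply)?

Surplus = 126

Equilibrium price would be P* = 66.5, so the floor at 98 binds.
At P = 98: Qd = 175, Qs = 301.
Surplus = 301 − 175 = 126.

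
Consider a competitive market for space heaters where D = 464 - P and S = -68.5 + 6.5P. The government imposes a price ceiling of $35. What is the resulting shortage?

Shortage = 270

Equilibrium price would be P* = 71, so the ceiling at 35 binds.
At P = 35: D = 464 − 1(35) = 429, S = -68.5 + 6.5(35) = 159.
Shortage = 429 − 159 = 270.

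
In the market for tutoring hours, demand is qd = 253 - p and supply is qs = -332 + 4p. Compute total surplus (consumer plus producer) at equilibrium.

Total surplus = 11560

Equilibrium: 253 - p = -332 + 4p gives p* = 117, q* = 136.
Demand choke price: p = 253; supply starts at p = 83.
CS = ½(253 − 117)(136) = 9248; PS = ½(117 − 83)(136) = 2312.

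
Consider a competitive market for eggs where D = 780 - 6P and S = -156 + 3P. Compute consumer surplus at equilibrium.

Consumer surplus = 2028

Equilibrium: 780 - 6P = -156 + 3P gives P* = 104, Q* = 156.
Demand choke price (D = 0): P = 130.
CS = ½(130 − 104)(156) = 2028.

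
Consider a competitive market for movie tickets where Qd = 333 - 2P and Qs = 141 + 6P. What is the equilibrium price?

P* = 24

Set Qd = Qs: 333 - 2P = 141 + 6P.
192 = 8P, so P* = 24.
Q* = 333 − 2(24) = 285.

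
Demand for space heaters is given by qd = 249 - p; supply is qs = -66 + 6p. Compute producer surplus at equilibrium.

Equilibrium: 249 - p = -66 + 6p gives p* = 45, q* = 204.
Supply starts at p = 11 (where qs = 0).
PS = ½(45 − 11)(204) = 3468.

Producer surplus = 3468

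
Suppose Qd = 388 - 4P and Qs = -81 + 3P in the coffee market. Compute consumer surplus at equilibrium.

Consumer surplus = 1800

Equilibrium: 388 - 4P = -81 + 3P gives P* = 67, Q* = 120.
Demand choke price (Qd = 0): P = 97.
CS = ½(97 − 67)(120) = 1800.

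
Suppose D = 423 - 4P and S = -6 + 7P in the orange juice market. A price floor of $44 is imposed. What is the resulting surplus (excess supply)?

Surplus = 55

Equilibrium price would be P* = 39, so the floor at 44 binds.
At P = 44: D = 247, S = 302.
Surplus = 302 − 247 = 55.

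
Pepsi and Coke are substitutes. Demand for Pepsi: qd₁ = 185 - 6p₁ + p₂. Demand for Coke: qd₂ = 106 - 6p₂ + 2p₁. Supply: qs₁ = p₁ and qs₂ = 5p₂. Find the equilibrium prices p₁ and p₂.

Market 1: 185 - 6p₁ + p₂ = p₁ → 7p₁ - p₂ = 185.
Market 2: 11p₂ - 2p₁ = 106.
Eliminating p₂: 11×(1) + 1×(2) gives 75p₁ = 2141, so p₁ = 2141/75.
Back-substitute into (2): p₂ = (106 + 2×2141/75) / 11 = 1112/75.

p₁ = 2141/75, p₂ = 1112/75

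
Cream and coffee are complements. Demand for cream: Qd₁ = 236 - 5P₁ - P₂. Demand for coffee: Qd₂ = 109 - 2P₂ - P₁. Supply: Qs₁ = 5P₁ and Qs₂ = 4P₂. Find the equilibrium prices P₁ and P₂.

P₁ = 1307/59, P₂ = 854/59

Market 1: 236 - 5P₁ - P₂ = 5P₁ → 10P₁ + P₂ = 236.
Market 2: 6P₂ + P₁ = 109.
Eliminating P₂: 6×(1) − 1×(2) gives 59P₁ = 1307, so P₁ = 1307/59.
Back-substitute into (2): P₂ = (109 − 1×1307/59) / 6 = 854/59.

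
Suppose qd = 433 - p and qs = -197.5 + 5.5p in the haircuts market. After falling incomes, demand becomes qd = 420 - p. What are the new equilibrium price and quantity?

p' = 95, q' = 325

Original equilibrium: p* = 97, q* = 336.
New equilibrium: 420 - p = -197.5 + 5.5p, so 617.5 = 6.5p and p' = 95; q' = 420 − 1(95) = 325.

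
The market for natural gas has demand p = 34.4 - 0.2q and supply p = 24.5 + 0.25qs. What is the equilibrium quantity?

Set the two price expressions equal: 34.4 - 0.2q = 24.5 + 0.25q.
9.9 = 0.45q, so q* = 22.
p* = 34.4 − (0.2)(22) = 30.

q* = 22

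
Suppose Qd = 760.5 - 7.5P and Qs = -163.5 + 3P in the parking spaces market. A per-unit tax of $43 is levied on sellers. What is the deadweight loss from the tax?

Deadweight loss = 27735/14

Pre-tax equilibrium: P* = 88, Q* = 100.5.
Tax on sellers shifts supply to Qs = -163.5 + 3(P − 43) = -292.5 + 3P.
760.5 - 7.5P = -292.5 + 3P gives buyer price Pb = 702/7; sellers receive Ps = 702/7 − 43 = 401/7.
New quantity: Q = 760.5 − 7.5(702/7) = 117/14.
DWL = ½ × 43 × (100.5 − 117/14) = 27735/14.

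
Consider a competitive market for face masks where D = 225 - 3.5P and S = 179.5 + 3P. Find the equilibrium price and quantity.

P* = 7, Q* = 200.5

Set D = S: 225 - 3.5P = 179.5 + 3P.
45.5 = 6.5P, so P* = 7.
Q* = 225 − 3.5(7) = 200.5.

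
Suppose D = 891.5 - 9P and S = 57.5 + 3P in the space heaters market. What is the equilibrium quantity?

Set D = S: 891.5 - 9P = 57.5 + 3P.
834 = 12P, so P* = 69.5.
Q* = 891.5 − 9(69.5) = 266.

Q* = 266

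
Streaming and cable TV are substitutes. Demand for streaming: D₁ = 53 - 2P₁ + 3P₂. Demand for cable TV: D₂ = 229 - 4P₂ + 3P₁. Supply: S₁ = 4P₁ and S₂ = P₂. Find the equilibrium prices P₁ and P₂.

P₁ = 136/3, P₂ = 73

Market 1: 53 - 2P₁ + 3P₂ = 4P₁ → 6P₁ - 3P₂ = 53.
Market 2: 5P₂ - 3P₁ = 229.
Eliminating P₂: 5×(1) + 3×(2) gives 21P₁ = 952, so P₁ = 136/3.
Back-substitute into (2): P₂ = (229 + 3×136/3) / 5 = 73.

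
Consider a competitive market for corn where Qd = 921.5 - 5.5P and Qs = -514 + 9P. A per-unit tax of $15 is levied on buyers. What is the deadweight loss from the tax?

Deadweight loss = 22275/58

Pre-tax equilibrium: P* = 99, Q* = 377.
Tax on buyers shifts demand to Qd = 921.5 − 5.5(P + 15) = 839 - 5.5P.
839 - 5.5P = -514 + 9P gives seller price Ps = 2706/29; buyers pay Pb = 2706/29 + 15 = 3141/29.
New quantity: Q = 921.5 − 5.5(3141/29) = 9448/29.
DWL = ½ × 15 × (377 − 9448/29) = 22275/58.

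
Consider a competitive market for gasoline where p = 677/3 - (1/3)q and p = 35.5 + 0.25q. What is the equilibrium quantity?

q* = 326

Set the two price expressions equal: 677/3 - (1/3)q = 35.5 + 0.25q.
1141/6 = (7/12)q, so q* = 326.
p* = 677/3 − (1/3)(326) = 117.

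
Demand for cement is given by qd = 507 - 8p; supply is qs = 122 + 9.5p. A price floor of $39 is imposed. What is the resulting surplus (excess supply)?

Surplus = 297.5

Equilibrium price would be p* = 22, so the floor at 39 binds.
At p = 39: qd = 195, qs = 492.5.
Surplus = 492.5 − 195 = 297.5.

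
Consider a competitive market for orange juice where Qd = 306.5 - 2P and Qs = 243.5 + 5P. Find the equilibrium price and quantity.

Set Qd = Qs: 306.5 - 2P = 243.5 + 5P.
63 = 7P, so P* = 9.
Q* = 306.5 − 2(9) = 288.5.

P* = 9, Q* = 288.5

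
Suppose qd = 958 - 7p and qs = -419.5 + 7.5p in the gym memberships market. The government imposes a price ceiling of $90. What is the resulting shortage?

Shortage = 72.5

Equilibrium price would be p* = 95, so the ceiling at 90 binds.
At p = 90: qd = 958 − 7(90) = 328, qs = -419.5 + 7.5(90) = 255.5.
Shortage = 328 − 255.5 = 72.5.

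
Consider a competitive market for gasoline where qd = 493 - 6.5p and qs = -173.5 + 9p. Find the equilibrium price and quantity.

p* = 43, q* = 213.5

Set qd = qs: 493 - 6.5p = -173.5 + 9p.
666.5 = 15.5p, so p* = 43.
q* = 493 − 6.5(43) = 213.5.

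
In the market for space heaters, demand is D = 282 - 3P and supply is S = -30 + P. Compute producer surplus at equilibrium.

Producer surplus = 1152

Equilibrium: 282 - 3P = -30 + P gives P* = 78, Q* = 48.
Supply starts at P = 30 (where S = 0).
PS = ½(78 − 30)(48) = 1152.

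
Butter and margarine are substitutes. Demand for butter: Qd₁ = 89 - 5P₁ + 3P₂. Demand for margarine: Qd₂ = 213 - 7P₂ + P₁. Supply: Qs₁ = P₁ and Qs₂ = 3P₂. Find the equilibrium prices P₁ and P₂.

P₁ = 1529/57, P₂ = 1367/57

Market 1: 89 - 5P₁ + 3P₂ = P₁ → 6P₁ - 3P₂ = 89.
Market 2: 10P₂ - P₁ = 213.
Eliminating P₂: 10×(1) + 3×(2) gives 57P₁ = 1529, so P₁ = 1529/57.
Back-substitute into (2): P₂ = (213 + 1×1529/57) / 10 = 1367/57.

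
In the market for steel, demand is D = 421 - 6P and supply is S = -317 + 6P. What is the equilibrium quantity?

Set D = S: 421 - 6P = -317 + 6P.
738 = 12P, so P* = 61.5.
Q* = 421 − 6(61.5) = 52.

Q* = 52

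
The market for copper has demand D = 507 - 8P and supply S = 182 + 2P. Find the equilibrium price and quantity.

Set D = S: 507 - 8P = 182 + 2P.
325 = 10P, so P* = 32.5.
Q* = 507 − 8(32.5) = 247.

P* = 32.5, Q* = 247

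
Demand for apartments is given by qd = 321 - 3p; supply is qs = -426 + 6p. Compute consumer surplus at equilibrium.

Consumer surplus = 864

Equilibrium: 321 - 3p = -426 + 6p gives p* = 83, q* = 72.
Demand choke price (qd = 0): p = 107.
CS = ½(107 − 83)(72) = 864.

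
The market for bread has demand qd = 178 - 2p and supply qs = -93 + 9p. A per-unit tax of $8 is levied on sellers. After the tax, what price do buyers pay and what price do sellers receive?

Buyers pay 343/11, sellers receive 255/11

Pre-tax equilibrium: p* = 271/11, q* = 1416/11.
Tax on sellers shifts supply to qs = -93 + 9(p − 8) = -165 + 9p.
178 - 2p = -165 + 9p gives buyer price pb = 343/11; sellers receive ps = 343/11 − 8 = 255/11.
New quantity: q = 178 − 2(343/11) = 1272/11.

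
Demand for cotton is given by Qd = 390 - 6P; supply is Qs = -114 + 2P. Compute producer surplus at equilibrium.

Producer surplus = 36

Equilibrium: 390 - 6P = -114 + 2P gives P* = 63, Q* = 12.
Supply starts at P = 57 (where Qs = 0).
PS = ½(63 − 57)(12) = 36.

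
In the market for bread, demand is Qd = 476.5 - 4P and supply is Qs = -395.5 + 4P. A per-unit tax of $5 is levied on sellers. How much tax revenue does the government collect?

Pre-tax equilibrium: P* = 109, Q* = 40.5.
Tax on sellers shifts supply to Qs = -395.5 + 4(P − 5) = -415.5 + 4P.
476.5 - 4P = -415.5 + 4P gives buyer price Pb = 111.5; sellers receive Ps = 111.5 − 5 = 106.5.
New quantity: Q = 476.5 − 4(111.5) = 30.5.
Revenue = 5 × 30.5 = 152.5.

Tax revenue = 152.5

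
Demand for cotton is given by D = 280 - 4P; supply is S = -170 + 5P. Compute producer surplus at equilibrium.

Producer surplus = 640

Equilibrium: 280 - 4P = -170 + 5P gives P* = 50, Q* = 80.
Supply starts at P = 34 (where S = 0).
PS = ½(50 − 34)(80) = 640.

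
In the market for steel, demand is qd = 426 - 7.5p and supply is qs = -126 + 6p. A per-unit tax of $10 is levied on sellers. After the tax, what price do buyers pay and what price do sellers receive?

Buyers pay 136/3, sellers receive 106/3

Pre-tax equilibrium: p* = 368/9, q* = 358/3.
Tax on sellers shifts supply to qs = -126 + 6(p − 10) = -186 + 6p.
426 - 7.5p = -186 + 6p gives buyer price pb = 136/3; sellers receive ps = 136/3 − 10 = 106/3.
New quantity: q = 426 − 7.5(136/3) = 86.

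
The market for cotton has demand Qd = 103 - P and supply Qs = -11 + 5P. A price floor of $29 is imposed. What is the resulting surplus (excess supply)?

Surplus = 60

Equilibrium price would be P* = 19, so the floor at 29 binds.
At P = 29: Qd = 74, Qs = 134.
Surplus = 134 − 74 = 60.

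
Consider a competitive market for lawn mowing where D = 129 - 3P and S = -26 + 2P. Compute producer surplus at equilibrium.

Producer surplus = 324

Equilibrium: 129 - 3P = -26 + 2P gives P* = 31, Q* = 36.
Supply starts at P = 13 (where S = 0).
PS = ½(31 − 13)(36) = 324.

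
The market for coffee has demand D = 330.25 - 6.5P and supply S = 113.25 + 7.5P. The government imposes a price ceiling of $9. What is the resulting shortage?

Equilibrium price would be P* = 15.5, so the ceiling at 9 binds.
At P = 9: D = 330.25 − 6.5(9) = 271.75, S = 113.25 + 7.5(9) = 180.75.
Shortage = 271.75 − 180.75 = 91.

Shortage = 91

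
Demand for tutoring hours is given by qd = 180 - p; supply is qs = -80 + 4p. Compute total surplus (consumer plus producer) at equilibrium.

Total surplus = 10240

Equilibrium: 180 - p = -80 + 4p gives p* = 52, q* = 128.
Demand choke price: p = 180; supply starts at p = 20.
CS = ½(180 − 52)(128) = 8192; PS = ½(52 − 20)(128) = 2048.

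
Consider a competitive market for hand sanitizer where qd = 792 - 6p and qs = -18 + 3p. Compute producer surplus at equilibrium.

Producer surplus = 10584

Equilibrium: 792 - 6p = -18 + 3p gives p* = 90, q* = 252.
Supply starts at p = 6 (where qs = 0).
PS = ½(90 − 6)(252) = 10584.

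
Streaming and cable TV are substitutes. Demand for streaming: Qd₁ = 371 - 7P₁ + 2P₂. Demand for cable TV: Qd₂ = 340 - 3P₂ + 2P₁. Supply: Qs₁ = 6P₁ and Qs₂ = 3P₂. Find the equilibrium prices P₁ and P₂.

P₁ = 1453/37, P₂ = 2581/37

Market 1: 371 - 7P₁ + 2P₂ = 6P₁ → 13P₁ - 2P₂ = 371.
Market 2: 6P₂ - 2P₁ = 340.
Eliminating P₂: 6×(1) + 2×(2) gives 74P₁ = 2906, so P₁ = 1453/37.
Back-substitute into (2): P₂ = (340 + 2×1453/37) / 6 = 2581/37.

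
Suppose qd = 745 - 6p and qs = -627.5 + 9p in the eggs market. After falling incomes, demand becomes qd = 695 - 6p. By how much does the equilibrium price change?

Δp = -10/3

Original equilibrium: p* = 91.5, q* = 196.
New equilibrium: 695 - 6p = -627.5 + 9p, so 1322.5 = 15p and p' = 529/6; q' = 695 − 6(529/6) = 166.
Change in price: 529/6 − 91.5 = -10/3.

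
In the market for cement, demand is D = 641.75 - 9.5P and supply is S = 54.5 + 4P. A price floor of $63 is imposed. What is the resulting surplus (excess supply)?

Equilibrium price would be P* = 43.5, so the floor at 63 binds.
At P = 63: D = 43.25, S = 306.5.
Surplus = 306.5 − 43.25 = 263.25.

Surplus = 263.25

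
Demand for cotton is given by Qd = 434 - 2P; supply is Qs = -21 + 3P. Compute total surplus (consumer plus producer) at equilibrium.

Equilibrium: 434 - 2P = -21 + 3P gives P* = 91, Q* = 252.
Demand choke price: P = 217; supply starts at P = 7.
CS = ½(217 − 91)(252) = 15876; PS = ½(91 − 7)(252) = 10584.

Total surplus = 26460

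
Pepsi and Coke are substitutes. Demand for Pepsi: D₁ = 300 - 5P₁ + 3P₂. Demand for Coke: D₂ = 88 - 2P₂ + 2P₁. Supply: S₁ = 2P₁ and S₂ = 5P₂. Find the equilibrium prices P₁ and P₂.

P₁ = 2364/43, P₂ = 1216/43

Market 1: 300 - 5P₁ + 3P₂ = 2P₁ → 7P₁ - 3P₂ = 300.
Market 2: 7P₂ - 2P₁ = 88.
Eliminating P₂: 7×(1) + 3×(2) gives 43P₁ = 2364, so P₁ = 2364/43.
Back-substitute into (2): P₂ = (88 + 2×2364/43) / 7 = 1216/43.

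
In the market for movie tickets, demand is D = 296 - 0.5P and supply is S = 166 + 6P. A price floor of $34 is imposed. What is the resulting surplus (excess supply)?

Surplus = 91

Equilibrium price would be P* = 20, so the floor at 34 binds.
At P = 34: D = 279, S = 370.
Surplus = 370 − 279 = 91.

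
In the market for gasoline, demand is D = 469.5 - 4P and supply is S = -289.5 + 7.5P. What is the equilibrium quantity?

Set D = S: 469.5 - 4P = -289.5 + 7.5P.
759 = 11.5P, so P* = 66.
Q* = 469.5 − 4(66) = 205.5.

Q* = 205.5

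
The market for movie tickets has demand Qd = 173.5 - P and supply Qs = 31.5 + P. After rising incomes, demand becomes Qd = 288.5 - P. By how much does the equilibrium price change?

Original equilibrium: P* = 71, Q* = 102.5.
New equilibrium: 288.5 - P = 31.5 + P, so 257 = 2P and P' = 128.5; Q' = 288.5 − 1(128.5) = 160.
Change in price: 128.5 − 71 = 57.5.

ΔP = 57.5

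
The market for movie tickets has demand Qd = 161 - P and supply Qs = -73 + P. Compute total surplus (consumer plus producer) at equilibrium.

Total surplus = 1936

Equilibrium: 161 - P = -73 + P gives P* = 117, Q* = 44.
Demand choke price: P = 161; supply starts at P = 73.
CS = ½(161 − 117)(44) = 968; PS = ½(117 − 73)(44) = 968.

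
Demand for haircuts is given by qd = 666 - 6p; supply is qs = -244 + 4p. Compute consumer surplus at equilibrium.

Consumer surplus = 1200

Equilibrium: 666 - 6p = -244 + 4p gives p* = 91, q* = 120.
Demand choke price (qd = 0): p = 111.
CS = ½(111 − 91)(120) = 1200.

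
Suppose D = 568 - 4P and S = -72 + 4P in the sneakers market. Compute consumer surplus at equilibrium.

Equilibrium: 568 - 4P = -72 + 4P gives P* = 80, Q* = 248.
Demand choke price (D = 0): P = 142.
CS = ½(142 − 80)(248) = 7688.

Consumer surplus = 7688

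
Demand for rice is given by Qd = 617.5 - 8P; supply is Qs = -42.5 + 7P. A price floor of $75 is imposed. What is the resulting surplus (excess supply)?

Equilibrium price would be P* = 44, so the floor at 75 binds.
At P = 75: Qd = 17.5, Qs = 482.5.
Surplus = 482.5 − 17.5 = 465.

Surplus = 465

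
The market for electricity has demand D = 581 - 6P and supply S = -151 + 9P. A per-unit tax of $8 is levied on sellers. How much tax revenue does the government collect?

Pre-tax equilibrium: P* = 48.8, Q* = 288.2.
Tax on sellers shifts supply to S = -151 + 9(P − 8) = -223 + 9P.
581 - 6P = -223 + 9P gives buyer price Pb = 53.6; sellers receive Ps = 53.6 − 8 = 45.6.
New quantity: Q = 581 − 6(53.6) = 259.4.
Revenue = 8 × 259.4 = 2075.2.

Tax revenue = 2075.2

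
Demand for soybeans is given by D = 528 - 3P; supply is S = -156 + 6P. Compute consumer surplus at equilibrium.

Equilibrium: 528 - 3P = -156 + 6P gives P* = 76, Q* = 300.
Demand choke price (D = 0): P = 176.
CS = ½(176 − 76)(300) = 15000.

Consumer surplus = 15000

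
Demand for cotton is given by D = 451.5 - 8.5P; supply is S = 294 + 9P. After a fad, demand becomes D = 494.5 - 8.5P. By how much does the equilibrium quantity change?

Original equilibrium: P* = 9, Q* = 375.
New equilibrium: 494.5 - 8.5P = 294 + 9P, so 200.5 = 17.5P and P' = 401/35; Q' = 494.5 − 8.5(401/35) = 13899/35.
Change in quantity: 13899/35 − 375 = 774/35.

ΔQ = 774/35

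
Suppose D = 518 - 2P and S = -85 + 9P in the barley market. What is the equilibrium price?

P* = 603/11

Set D = S: 518 - 2P = -85 + 9P.
603 = 11P, so P* = 603/11.
Q* = 518 − 2(603/11) = 4492/11.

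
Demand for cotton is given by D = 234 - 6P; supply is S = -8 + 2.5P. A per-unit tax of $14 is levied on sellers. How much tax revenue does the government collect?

Tax revenue = 9156/17

Pre-tax equilibrium: P* = 484/17, Q* = 1074/17.
Tax on sellers shifts supply to S = -8 + 2.5(P − 14) = -43 + 2.5P.
234 - 6P = -43 + 2.5P gives buyer price Pb = 554/17; sellers receive Ps = 554/17 − 14 = 316/17.
New quantity: Q = 234 − 6(554/17) = 654/17.
Revenue = 14 × 654/17 = 9156/17.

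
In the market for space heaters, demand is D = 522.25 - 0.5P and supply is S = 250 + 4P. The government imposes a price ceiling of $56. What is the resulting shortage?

Equilibrium price would be P* = 60.5, so the ceiling at 56 binds.
At P = 56: D = 522.25 − 0.5(56) = 494.25, S = 250 + 4(56) = 474.
Shortage = 494.25 − 474 = 20.25.

Shortage = 20.25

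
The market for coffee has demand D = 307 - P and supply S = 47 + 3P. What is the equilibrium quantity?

Set D = S: 307 - P = 47 + 3P.
260 = 4P, so P* = 65.
Q* = 307 − 1(65) = 242.

Q* = 242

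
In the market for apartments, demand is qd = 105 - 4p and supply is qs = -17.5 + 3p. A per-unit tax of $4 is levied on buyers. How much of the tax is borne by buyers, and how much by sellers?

Buyers bear 12/7, sellers bear 16/7

Pre-tax equilibrium: p* = 17.5, q* = 35.
Tax on buyers shifts demand to qd = 105 − 4(p + 4) = 89 - 4p.
89 - 4p = -17.5 + 3p gives seller price ps = 213/14; buyers pay pb = 213/14 + 4 = 269/14.
New quantity: q = 105 − 4(269/14) = 197/7.
Buyer burden = 269/14 − 17.5 = 12/7; seller burden = 17.5 − 213/14 = 16/7.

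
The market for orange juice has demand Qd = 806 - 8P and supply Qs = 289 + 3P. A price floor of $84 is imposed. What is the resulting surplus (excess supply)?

Surplus = 407

Equilibrium price would be P* = 47, so the floor at 84 binds.
At P = 84: Qd = 134, Qs = 541.
Surplus = 541 − 134 = 407.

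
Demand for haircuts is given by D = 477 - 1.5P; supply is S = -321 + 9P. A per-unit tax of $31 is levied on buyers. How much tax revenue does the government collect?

Pre-tax equilibrium: P* = 76, Q* = 363.
Tax on buyers shifts demand to D = 477 − 1.5(P + 31) = 430.5 - 1.5P.
430.5 - 1.5P = -321 + 9P gives seller price Ps = 501/7; buyers pay Pb = 501/7 + 31 = 718/7.
New quantity: Q = 477 − 1.5(718/7) = 2262/7.
Revenue = 31 × 2262/7 = 70122/7.

Tax revenue = 70122/7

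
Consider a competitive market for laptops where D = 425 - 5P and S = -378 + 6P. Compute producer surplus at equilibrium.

Producer surplus = 300

Equilibrium: 425 - 5P = -378 + 6P gives P* = 73, Q* = 60.
Supply starts at P = 63 (where S = 0).
PS = ½(73 − 63)(60) = 300.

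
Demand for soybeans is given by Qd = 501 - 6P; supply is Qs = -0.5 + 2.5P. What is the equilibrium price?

P* = 59

Set Qd = Qs: 501 - 6P = -0.5 + 2.5P.
501.5 = 8.5P, so P* = 59.
Q* = 501 − 6(59) = 147.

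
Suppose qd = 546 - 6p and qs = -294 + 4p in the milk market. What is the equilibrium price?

Set qd = qs: 546 - 6p = -294 + 4p.
840 = 10p, so p* = 84.
q* = 546 − 6(84) = 42.

p* = 84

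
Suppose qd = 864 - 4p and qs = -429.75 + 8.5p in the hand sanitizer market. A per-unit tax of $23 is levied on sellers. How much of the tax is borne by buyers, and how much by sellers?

Buyers bear $15.64, sellers bear $7.36

Pre-tax equilibrium: p* = 103.5, q* = 450.
Tax on sellers shifts supply to qs = -429.75 + 8.5(p − 23) = -625.25 + 8.5p.
864 - 4p = -625.25 + 8.5p gives buyer price pb = 119.14; sellers receive ps = 119.14 − 23 = 96.14.
New quantity: q = 864 − 4(119.14) = 387.44.
Buyer burden = 119.14 − 103.5 = 15.64; seller burden = 103.5 − 96.14 = 7.36.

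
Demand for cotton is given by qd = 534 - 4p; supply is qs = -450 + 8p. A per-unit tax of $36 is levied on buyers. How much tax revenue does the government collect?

Pre-tax equilibrium: p* = 82, q* = 206.
Tax on buyers shifts demand to qd = 534 − 4(p + 36) = 390 - 4p.
390 - 4p = -450 + 8p gives seller price ps = 70; buyers pay pb = 70 + 36 = 106.
New quantity: q = 534 − 4(106) = 110.
Revenue = 36 × 110 = 3960.

Tax revenue = 3960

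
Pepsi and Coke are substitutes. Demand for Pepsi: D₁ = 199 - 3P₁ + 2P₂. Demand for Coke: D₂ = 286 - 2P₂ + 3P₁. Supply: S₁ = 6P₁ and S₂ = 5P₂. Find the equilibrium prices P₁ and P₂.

Market 1: 199 - 3P₁ + 2P₂ = 6P₁ → 9P₁ - 2P₂ = 199.
Market 2: 7P₂ - 3P₁ = 286.
Eliminating P₂: 7×(1) + 2×(2) gives 57P₁ = 1965, so P₁ = 655/19.
Back-substitute into (2): P₂ = (286 + 3×655/19) / 7 = 1057/19.

P₁ = 655/19, P₂ = 1057/19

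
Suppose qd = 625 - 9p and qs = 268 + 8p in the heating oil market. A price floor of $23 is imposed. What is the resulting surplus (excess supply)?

Equilibrium price would be p* = 21, so the floor at 23 binds.
At p = 23: qd = 418, qs = 452.
Surplus = 452 − 418 = 34.

Surplus = 34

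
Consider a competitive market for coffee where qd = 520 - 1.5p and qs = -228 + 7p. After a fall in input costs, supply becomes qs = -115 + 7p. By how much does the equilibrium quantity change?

Original equilibrium: p* = 88, q* = 388.
New equilibrium: 520 - 1.5p = -115 + 7p, so 635 = 8.5p and p' = 1270/17; q' = 520 − 1.5(1270/17) = 6935/17.
Change in quantity: 6935/17 − 388 = 339/17.

Δq = 339/17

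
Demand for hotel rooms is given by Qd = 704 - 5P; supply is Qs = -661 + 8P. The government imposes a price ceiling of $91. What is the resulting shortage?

Equilibrium price would be P* = 105, so the ceiling at 91 binds.
At P = 91: Qd = 704 − 5(91) = 249, Qs = -661 + 8(91) = 67.
Shortage = 249 − 67 = 182.

Shortage = 182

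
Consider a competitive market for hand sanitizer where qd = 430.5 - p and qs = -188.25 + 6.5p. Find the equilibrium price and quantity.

Set qd = qs: 430.5 - p = -188.25 + 6.5p.
618.75 = 7.5p, so p* = 82.5.
q* = 430.5 − 1(82.5) = 348.

p* = 82.5, q* = 348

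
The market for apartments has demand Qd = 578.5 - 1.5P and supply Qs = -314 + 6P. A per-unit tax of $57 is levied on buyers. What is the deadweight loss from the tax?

Pre-tax equilibrium: P* = 119, Q* = 400.
Tax on buyers shifts demand to Qd = 578.5 − 1.5(P + 57) = 493 - 1.5P.
493 - 1.5P = -314 + 6P gives seller price Ps = 107.6; buyers pay Pb = 107.6 + 57 = 164.6.
New quantity: Q = 578.5 − 1.5(164.6) = 331.6.
DWL = ½ × 57 × (400 − 331.6) = 1949.4.

Deadweight loss = 1949.4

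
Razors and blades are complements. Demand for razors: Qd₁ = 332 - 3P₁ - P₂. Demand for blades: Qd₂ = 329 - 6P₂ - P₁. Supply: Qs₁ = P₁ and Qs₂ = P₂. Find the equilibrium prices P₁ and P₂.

Market 1: 332 - 3P₁ - P₂ = P₁ → 4P₁ + P₂ = 332.
Market 2: 7P₂ + P₁ = 329.
Eliminating P₂: 7×(1) − 1×(2) gives 27P₁ = 1995, so P₁ = 665/9.
Back-substitute into (2): P₂ = (329 − 1×665/9) / 7 = 328/9.

P₁ = 665/9, P₂ = 328/9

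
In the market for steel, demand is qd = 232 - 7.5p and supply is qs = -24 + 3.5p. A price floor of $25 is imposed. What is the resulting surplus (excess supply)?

Equilibrium price would be p* = 256/11, so the floor at 25 binds.
At p = 25: qd = 44.5, qs = 63.5.
Surplus = 63.5 − 44.5 = 19.

Surplus = 19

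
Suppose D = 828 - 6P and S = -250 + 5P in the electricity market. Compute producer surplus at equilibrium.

Equilibrium: 828 - 6P = -250 + 5P gives P* = 98, Q* = 240.
Supply starts at P = 50 (where S = 0).
PS = ½(98 − 50)(240) = 5760.

Producer surplus = 5760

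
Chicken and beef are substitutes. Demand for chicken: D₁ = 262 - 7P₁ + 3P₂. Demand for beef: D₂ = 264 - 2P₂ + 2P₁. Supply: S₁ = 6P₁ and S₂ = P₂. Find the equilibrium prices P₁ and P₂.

Market 1: 262 - 7P₁ + 3P₂ = 6P₁ → 13P₁ - 3P₂ = 262.
Market 2: 3P₂ - 2P₁ = 264.
Eliminating P₂: 3×(1) + 3×(2) gives 33P₁ = 1578, so P₁ = 526/11.
Back-substitute into (2): P₂ = (264 + 2×526/11) / 3 = 3956/33.

P₁ = 526/11, P₂ = 3956/33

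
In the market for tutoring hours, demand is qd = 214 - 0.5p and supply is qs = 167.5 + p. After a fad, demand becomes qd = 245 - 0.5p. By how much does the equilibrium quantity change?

Original equilibrium: p* = 31, q* = 198.5.
New equilibrium: 245 - 0.5p = 167.5 + p, so 77.5 = 1.5p and p' = 155/3; q' = 245 − 0.5(155/3) = 1315/6.
Change in quantity: 1315/6 − 198.5 = 62/3.

Δq = 62/3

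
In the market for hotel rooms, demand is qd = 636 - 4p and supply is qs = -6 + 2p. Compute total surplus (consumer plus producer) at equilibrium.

Equilibrium: 636 - 4p = -6 + 2p gives p* = 107, q* = 208.
Demand choke price: p = 159; supply starts at p = 3.
CS = ½(159 − 107)(208) = 5408; PS = ½(107 − 3)(208) = 10816.

Total surplus = 16224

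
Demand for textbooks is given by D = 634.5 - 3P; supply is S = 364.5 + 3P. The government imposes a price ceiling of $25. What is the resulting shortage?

Equilibrium price would be P* = 45, so the ceiling at 25 binds.
At P = 25: D = 634.5 − 3(25) = 559.5, S = 364.5 + 3(25) = 439.5.
Shortage = 559.5 − 439.5 = 120.

Shortage = 120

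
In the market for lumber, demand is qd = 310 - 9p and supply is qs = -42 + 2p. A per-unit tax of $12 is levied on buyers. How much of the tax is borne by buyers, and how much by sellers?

Buyers bear 24/11, sellers bear 108/11

Pre-tax equilibrium: p* = 32, q* = 22.
Tax on buyers shifts demand to qd = 310 − 9(p + 12) = 202 - 9p.
202 - 9p = -42 + 2p gives seller price ps = 244/11; buyers pay pb = 244/11 + 12 = 376/11.
New quantity: q = 310 − 9(376/11) = 26/11.
Buyer burden = 376/11 − 32 = 24/11; seller burden = 32 − 244/11 = 108/11.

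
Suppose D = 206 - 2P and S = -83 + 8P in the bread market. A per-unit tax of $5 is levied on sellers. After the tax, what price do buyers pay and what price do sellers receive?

Pre-tax equilibrium: P* = 28.9, Q* = 148.2.
Tax on sellers shifts supply to S = -83 + 8(P − 5) = -123 + 8P.
206 - 2P = -123 + 8P gives buyer price Pb = 32.9; sellers receive Ps = 32.9 − 5 = 27.9.
New quantity: Q = 206 − 2(32.9) = 140.2.

Buyers pay $32.9, sellers receive $27.9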